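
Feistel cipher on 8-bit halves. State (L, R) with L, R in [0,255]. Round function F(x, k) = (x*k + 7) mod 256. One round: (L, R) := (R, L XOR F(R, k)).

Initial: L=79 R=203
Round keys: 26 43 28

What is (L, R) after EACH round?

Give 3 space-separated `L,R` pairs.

Answer: 203,234 234,158 158,165

Derivation:
Round 1 (k=26): L=203 R=234
Round 2 (k=43): L=234 R=158
Round 3 (k=28): L=158 R=165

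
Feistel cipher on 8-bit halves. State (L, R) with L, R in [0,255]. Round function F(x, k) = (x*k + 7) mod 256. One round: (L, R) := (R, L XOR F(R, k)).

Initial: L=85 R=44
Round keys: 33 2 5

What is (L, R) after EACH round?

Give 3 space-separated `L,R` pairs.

Round 1 (k=33): L=44 R=230
Round 2 (k=2): L=230 R=255
Round 3 (k=5): L=255 R=228

Answer: 44,230 230,255 255,228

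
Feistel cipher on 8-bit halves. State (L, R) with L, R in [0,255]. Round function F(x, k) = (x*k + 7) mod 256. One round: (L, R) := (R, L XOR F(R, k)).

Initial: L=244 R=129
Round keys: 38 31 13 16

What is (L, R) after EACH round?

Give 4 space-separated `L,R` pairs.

Round 1 (k=38): L=129 R=217
Round 2 (k=31): L=217 R=207
Round 3 (k=13): L=207 R=83
Round 4 (k=16): L=83 R=248

Answer: 129,217 217,207 207,83 83,248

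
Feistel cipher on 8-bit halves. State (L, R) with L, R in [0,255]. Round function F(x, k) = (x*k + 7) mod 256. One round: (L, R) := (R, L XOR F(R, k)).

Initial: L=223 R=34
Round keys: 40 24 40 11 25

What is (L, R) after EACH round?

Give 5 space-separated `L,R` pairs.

Answer: 34,136 136,229 229,71 71,241 241,215

Derivation:
Round 1 (k=40): L=34 R=136
Round 2 (k=24): L=136 R=229
Round 3 (k=40): L=229 R=71
Round 4 (k=11): L=71 R=241
Round 5 (k=25): L=241 R=215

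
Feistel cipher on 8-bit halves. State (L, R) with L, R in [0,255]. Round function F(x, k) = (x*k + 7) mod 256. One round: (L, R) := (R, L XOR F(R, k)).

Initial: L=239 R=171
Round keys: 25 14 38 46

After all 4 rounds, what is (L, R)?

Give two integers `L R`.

Round 1 (k=25): L=171 R=85
Round 2 (k=14): L=85 R=6
Round 3 (k=38): L=6 R=190
Round 4 (k=46): L=190 R=45

Answer: 190 45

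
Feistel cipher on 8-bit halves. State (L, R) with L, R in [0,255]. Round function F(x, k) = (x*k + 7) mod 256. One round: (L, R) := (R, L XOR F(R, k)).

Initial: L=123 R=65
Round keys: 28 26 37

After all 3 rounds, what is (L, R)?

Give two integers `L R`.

Answer: 182 13

Derivation:
Round 1 (k=28): L=65 R=88
Round 2 (k=26): L=88 R=182
Round 3 (k=37): L=182 R=13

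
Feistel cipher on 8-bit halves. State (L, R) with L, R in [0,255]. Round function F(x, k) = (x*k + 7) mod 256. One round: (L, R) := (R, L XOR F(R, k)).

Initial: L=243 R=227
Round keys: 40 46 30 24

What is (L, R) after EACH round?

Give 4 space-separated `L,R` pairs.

Answer: 227,140 140,204 204,99 99,131

Derivation:
Round 1 (k=40): L=227 R=140
Round 2 (k=46): L=140 R=204
Round 3 (k=30): L=204 R=99
Round 4 (k=24): L=99 R=131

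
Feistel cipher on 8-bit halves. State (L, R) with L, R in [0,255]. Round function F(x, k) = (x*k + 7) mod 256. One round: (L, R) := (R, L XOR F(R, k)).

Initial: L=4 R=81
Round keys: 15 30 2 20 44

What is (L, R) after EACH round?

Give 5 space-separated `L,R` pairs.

Round 1 (k=15): L=81 R=194
Round 2 (k=30): L=194 R=146
Round 3 (k=2): L=146 R=233
Round 4 (k=20): L=233 R=169
Round 5 (k=44): L=169 R=250

Answer: 81,194 194,146 146,233 233,169 169,250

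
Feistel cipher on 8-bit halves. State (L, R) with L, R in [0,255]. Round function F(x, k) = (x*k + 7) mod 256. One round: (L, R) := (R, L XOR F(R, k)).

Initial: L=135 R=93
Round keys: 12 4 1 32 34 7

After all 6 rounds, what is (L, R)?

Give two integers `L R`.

Round 1 (k=12): L=93 R=228
Round 2 (k=4): L=228 R=202
Round 3 (k=1): L=202 R=53
Round 4 (k=32): L=53 R=109
Round 5 (k=34): L=109 R=180
Round 6 (k=7): L=180 R=158

Answer: 180 158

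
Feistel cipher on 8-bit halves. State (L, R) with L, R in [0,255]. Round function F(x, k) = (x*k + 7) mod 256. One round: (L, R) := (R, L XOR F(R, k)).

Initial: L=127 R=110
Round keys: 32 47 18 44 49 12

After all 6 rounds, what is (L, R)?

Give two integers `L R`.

Round 1 (k=32): L=110 R=184
Round 2 (k=47): L=184 R=161
Round 3 (k=18): L=161 R=225
Round 4 (k=44): L=225 R=18
Round 5 (k=49): L=18 R=152
Round 6 (k=12): L=152 R=53

Answer: 152 53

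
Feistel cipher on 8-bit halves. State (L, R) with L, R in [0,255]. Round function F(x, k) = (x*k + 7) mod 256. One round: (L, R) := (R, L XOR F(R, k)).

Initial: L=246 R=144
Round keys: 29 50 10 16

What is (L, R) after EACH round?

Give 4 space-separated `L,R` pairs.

Round 1 (k=29): L=144 R=161
Round 2 (k=50): L=161 R=233
Round 3 (k=10): L=233 R=128
Round 4 (k=16): L=128 R=238

Answer: 144,161 161,233 233,128 128,238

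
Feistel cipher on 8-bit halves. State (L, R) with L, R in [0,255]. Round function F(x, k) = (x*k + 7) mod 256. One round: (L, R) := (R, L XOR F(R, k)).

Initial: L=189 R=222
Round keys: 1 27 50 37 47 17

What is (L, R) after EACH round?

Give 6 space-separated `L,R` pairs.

Round 1 (k=1): L=222 R=88
Round 2 (k=27): L=88 R=145
Round 3 (k=50): L=145 R=1
Round 4 (k=37): L=1 R=189
Round 5 (k=47): L=189 R=187
Round 6 (k=17): L=187 R=207

Answer: 222,88 88,145 145,1 1,189 189,187 187,207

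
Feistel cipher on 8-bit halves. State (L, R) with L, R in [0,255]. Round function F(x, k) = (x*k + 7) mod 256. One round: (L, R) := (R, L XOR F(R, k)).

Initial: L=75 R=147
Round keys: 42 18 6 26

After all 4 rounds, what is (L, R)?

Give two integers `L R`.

Answer: 137 161

Derivation:
Round 1 (k=42): L=147 R=110
Round 2 (k=18): L=110 R=80
Round 3 (k=6): L=80 R=137
Round 4 (k=26): L=137 R=161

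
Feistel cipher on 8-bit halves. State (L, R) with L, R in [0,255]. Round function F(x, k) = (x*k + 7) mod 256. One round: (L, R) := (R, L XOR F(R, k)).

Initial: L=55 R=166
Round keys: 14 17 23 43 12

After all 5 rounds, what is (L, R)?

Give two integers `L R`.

Answer: 220 209

Derivation:
Round 1 (k=14): L=166 R=44
Round 2 (k=17): L=44 R=85
Round 3 (k=23): L=85 R=134
Round 4 (k=43): L=134 R=220
Round 5 (k=12): L=220 R=209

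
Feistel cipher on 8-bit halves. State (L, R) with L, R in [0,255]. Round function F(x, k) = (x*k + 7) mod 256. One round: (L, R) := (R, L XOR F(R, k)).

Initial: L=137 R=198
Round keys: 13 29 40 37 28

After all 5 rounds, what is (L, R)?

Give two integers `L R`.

Answer: 243 72

Derivation:
Round 1 (k=13): L=198 R=156
Round 2 (k=29): L=156 R=117
Round 3 (k=40): L=117 R=211
Round 4 (k=37): L=211 R=243
Round 5 (k=28): L=243 R=72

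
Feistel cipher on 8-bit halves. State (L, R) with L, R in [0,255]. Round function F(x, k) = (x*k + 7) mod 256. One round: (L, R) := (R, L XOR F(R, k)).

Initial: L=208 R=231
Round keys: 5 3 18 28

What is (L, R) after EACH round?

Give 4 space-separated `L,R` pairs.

Round 1 (k=5): L=231 R=90
Round 2 (k=3): L=90 R=242
Round 3 (k=18): L=242 R=81
Round 4 (k=28): L=81 R=17

Answer: 231,90 90,242 242,81 81,17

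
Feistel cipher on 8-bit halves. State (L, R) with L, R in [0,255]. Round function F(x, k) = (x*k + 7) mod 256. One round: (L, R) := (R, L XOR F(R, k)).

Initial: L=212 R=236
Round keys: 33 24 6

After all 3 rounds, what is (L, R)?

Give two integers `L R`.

Round 1 (k=33): L=236 R=167
Round 2 (k=24): L=167 R=67
Round 3 (k=6): L=67 R=62

Answer: 67 62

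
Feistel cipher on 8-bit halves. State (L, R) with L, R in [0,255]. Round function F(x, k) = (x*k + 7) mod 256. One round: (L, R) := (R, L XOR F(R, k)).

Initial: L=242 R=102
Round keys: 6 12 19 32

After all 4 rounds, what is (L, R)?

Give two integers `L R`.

Round 1 (k=6): L=102 R=153
Round 2 (k=12): L=153 R=85
Round 3 (k=19): L=85 R=207
Round 4 (k=32): L=207 R=178

Answer: 207 178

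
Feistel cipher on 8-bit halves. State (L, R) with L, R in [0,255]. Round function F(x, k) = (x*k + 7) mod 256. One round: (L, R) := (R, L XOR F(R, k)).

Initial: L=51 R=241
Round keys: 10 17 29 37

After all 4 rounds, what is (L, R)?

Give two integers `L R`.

Round 1 (k=10): L=241 R=66
Round 2 (k=17): L=66 R=152
Round 3 (k=29): L=152 R=125
Round 4 (k=37): L=125 R=128

Answer: 125 128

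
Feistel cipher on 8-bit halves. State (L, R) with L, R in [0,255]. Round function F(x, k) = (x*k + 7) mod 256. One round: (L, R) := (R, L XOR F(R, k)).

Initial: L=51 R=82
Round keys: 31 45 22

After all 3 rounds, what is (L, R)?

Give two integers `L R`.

Answer: 135 103

Derivation:
Round 1 (k=31): L=82 R=198
Round 2 (k=45): L=198 R=135
Round 3 (k=22): L=135 R=103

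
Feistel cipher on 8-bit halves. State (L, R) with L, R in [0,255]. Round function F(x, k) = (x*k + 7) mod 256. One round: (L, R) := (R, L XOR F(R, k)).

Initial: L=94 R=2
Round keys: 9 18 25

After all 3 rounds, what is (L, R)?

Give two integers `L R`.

Round 1 (k=9): L=2 R=71
Round 2 (k=18): L=71 R=7
Round 3 (k=25): L=7 R=241

Answer: 7 241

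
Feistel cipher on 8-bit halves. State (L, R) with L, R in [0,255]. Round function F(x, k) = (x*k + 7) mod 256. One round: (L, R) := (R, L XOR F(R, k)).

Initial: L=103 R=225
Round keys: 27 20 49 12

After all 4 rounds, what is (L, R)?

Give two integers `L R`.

Round 1 (k=27): L=225 R=165
Round 2 (k=20): L=165 R=10
Round 3 (k=49): L=10 R=84
Round 4 (k=12): L=84 R=253

Answer: 84 253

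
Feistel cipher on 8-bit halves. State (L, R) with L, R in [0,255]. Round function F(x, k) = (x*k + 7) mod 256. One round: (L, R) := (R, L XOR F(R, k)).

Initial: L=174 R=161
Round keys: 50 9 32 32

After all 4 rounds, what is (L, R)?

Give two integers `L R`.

Answer: 48 48

Derivation:
Round 1 (k=50): L=161 R=215
Round 2 (k=9): L=215 R=55
Round 3 (k=32): L=55 R=48
Round 4 (k=32): L=48 R=48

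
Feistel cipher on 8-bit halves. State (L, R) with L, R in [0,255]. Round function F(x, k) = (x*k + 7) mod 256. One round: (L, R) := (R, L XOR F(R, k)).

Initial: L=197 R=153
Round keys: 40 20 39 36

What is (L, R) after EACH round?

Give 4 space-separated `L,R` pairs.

Answer: 153,42 42,214 214,139 139,69

Derivation:
Round 1 (k=40): L=153 R=42
Round 2 (k=20): L=42 R=214
Round 3 (k=39): L=214 R=139
Round 4 (k=36): L=139 R=69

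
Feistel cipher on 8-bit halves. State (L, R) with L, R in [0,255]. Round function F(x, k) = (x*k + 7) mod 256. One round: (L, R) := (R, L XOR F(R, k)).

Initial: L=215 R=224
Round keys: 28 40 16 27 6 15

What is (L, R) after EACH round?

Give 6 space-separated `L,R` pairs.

Answer: 224,80 80,103 103,39 39,67 67,190 190,106

Derivation:
Round 1 (k=28): L=224 R=80
Round 2 (k=40): L=80 R=103
Round 3 (k=16): L=103 R=39
Round 4 (k=27): L=39 R=67
Round 5 (k=6): L=67 R=190
Round 6 (k=15): L=190 R=106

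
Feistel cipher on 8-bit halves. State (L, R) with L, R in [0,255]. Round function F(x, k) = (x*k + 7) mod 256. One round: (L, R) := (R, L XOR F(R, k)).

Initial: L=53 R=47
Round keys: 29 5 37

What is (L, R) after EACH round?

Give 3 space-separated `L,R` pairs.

Round 1 (k=29): L=47 R=111
Round 2 (k=5): L=111 R=29
Round 3 (k=37): L=29 R=87

Answer: 47,111 111,29 29,87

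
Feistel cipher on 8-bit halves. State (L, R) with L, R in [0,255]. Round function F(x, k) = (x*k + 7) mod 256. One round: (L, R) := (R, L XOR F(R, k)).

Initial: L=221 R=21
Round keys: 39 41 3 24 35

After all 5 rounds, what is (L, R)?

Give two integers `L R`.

Answer: 188 28

Derivation:
Round 1 (k=39): L=21 R=231
Round 2 (k=41): L=231 R=19
Round 3 (k=3): L=19 R=167
Round 4 (k=24): L=167 R=188
Round 5 (k=35): L=188 R=28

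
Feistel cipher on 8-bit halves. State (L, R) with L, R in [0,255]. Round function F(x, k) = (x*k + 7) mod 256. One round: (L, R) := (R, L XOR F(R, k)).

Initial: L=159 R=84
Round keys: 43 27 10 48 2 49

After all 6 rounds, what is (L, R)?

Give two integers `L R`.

Round 1 (k=43): L=84 R=188
Round 2 (k=27): L=188 R=143
Round 3 (k=10): L=143 R=33
Round 4 (k=48): L=33 R=184
Round 5 (k=2): L=184 R=86
Round 6 (k=49): L=86 R=197

Answer: 86 197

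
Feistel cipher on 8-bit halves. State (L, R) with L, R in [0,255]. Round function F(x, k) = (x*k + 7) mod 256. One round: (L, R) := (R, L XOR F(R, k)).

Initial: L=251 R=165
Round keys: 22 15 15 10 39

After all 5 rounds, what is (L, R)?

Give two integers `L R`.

Answer: 5 15

Derivation:
Round 1 (k=22): L=165 R=206
Round 2 (k=15): L=206 R=188
Round 3 (k=15): L=188 R=197
Round 4 (k=10): L=197 R=5
Round 5 (k=39): L=5 R=15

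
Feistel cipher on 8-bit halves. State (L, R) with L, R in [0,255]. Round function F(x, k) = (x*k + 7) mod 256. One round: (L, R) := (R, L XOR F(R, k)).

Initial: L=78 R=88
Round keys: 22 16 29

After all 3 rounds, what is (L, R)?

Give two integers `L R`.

Round 1 (k=22): L=88 R=217
Round 2 (k=16): L=217 R=207
Round 3 (k=29): L=207 R=163

Answer: 207 163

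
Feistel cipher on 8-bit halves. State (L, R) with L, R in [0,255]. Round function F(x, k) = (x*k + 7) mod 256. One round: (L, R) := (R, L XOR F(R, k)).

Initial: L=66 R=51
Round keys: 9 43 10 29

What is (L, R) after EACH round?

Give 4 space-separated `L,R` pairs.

Answer: 51,144 144,4 4,191 191,174

Derivation:
Round 1 (k=9): L=51 R=144
Round 2 (k=43): L=144 R=4
Round 3 (k=10): L=4 R=191
Round 4 (k=29): L=191 R=174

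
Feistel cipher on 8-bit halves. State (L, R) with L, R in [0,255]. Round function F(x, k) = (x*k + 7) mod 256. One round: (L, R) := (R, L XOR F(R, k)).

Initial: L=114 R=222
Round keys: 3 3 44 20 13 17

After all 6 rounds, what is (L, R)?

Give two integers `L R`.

Round 1 (k=3): L=222 R=211
Round 2 (k=3): L=211 R=94
Round 3 (k=44): L=94 R=252
Round 4 (k=20): L=252 R=233
Round 5 (k=13): L=233 R=32
Round 6 (k=17): L=32 R=206

Answer: 32 206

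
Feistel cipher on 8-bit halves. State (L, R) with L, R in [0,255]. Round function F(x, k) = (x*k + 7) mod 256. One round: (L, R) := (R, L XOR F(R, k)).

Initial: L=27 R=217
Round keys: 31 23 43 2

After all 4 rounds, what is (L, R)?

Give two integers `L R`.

Round 1 (k=31): L=217 R=85
Round 2 (k=23): L=85 R=115
Round 3 (k=43): L=115 R=13
Round 4 (k=2): L=13 R=82

Answer: 13 82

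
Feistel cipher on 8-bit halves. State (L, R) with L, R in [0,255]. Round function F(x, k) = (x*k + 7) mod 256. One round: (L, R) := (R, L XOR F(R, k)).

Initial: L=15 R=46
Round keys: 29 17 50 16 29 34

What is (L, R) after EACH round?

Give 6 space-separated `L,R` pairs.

Answer: 46,50 50,119 119,119 119,0 0,112 112,231

Derivation:
Round 1 (k=29): L=46 R=50
Round 2 (k=17): L=50 R=119
Round 3 (k=50): L=119 R=119
Round 4 (k=16): L=119 R=0
Round 5 (k=29): L=0 R=112
Round 6 (k=34): L=112 R=231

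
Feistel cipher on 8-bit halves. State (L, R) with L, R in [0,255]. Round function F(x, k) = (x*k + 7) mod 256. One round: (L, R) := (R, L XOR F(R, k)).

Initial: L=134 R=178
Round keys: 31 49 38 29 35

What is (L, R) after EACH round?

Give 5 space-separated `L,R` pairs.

Round 1 (k=31): L=178 R=19
Round 2 (k=49): L=19 R=24
Round 3 (k=38): L=24 R=132
Round 4 (k=29): L=132 R=227
Round 5 (k=35): L=227 R=148

Answer: 178,19 19,24 24,132 132,227 227,148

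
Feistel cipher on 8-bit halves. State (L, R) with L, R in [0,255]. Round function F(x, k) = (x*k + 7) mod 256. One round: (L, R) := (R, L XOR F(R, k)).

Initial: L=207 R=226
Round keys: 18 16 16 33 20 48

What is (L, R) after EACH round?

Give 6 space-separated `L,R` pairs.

Answer: 226,36 36,165 165,115 115,127 127,128 128,120

Derivation:
Round 1 (k=18): L=226 R=36
Round 2 (k=16): L=36 R=165
Round 3 (k=16): L=165 R=115
Round 4 (k=33): L=115 R=127
Round 5 (k=20): L=127 R=128
Round 6 (k=48): L=128 R=120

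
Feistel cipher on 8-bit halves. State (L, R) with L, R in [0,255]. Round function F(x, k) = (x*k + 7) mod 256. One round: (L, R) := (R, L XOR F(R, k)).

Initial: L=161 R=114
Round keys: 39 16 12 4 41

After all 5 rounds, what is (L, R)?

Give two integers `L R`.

Answer: 22 202

Derivation:
Round 1 (k=39): L=114 R=196
Round 2 (k=16): L=196 R=53
Round 3 (k=12): L=53 R=71
Round 4 (k=4): L=71 R=22
Round 5 (k=41): L=22 R=202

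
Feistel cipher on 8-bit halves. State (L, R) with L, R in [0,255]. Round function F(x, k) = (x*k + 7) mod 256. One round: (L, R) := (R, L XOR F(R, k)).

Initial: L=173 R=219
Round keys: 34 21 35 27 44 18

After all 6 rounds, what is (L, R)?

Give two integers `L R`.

Answer: 172 243

Derivation:
Round 1 (k=34): L=219 R=176
Round 2 (k=21): L=176 R=172
Round 3 (k=35): L=172 R=59
Round 4 (k=27): L=59 R=236
Round 5 (k=44): L=236 R=172
Round 6 (k=18): L=172 R=243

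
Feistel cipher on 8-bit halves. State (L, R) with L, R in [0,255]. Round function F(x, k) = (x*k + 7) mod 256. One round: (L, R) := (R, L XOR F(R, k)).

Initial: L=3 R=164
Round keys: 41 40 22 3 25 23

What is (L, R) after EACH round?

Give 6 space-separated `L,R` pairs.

Answer: 164,72 72,227 227,193 193,169 169,73 73,63

Derivation:
Round 1 (k=41): L=164 R=72
Round 2 (k=40): L=72 R=227
Round 3 (k=22): L=227 R=193
Round 4 (k=3): L=193 R=169
Round 5 (k=25): L=169 R=73
Round 6 (k=23): L=73 R=63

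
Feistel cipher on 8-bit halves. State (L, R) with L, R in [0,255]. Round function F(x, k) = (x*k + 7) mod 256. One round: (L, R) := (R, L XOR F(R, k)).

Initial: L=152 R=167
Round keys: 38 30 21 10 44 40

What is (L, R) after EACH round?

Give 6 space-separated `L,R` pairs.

Round 1 (k=38): L=167 R=73
Round 2 (k=30): L=73 R=50
Round 3 (k=21): L=50 R=104
Round 4 (k=10): L=104 R=37
Round 5 (k=44): L=37 R=11
Round 6 (k=40): L=11 R=154

Answer: 167,73 73,50 50,104 104,37 37,11 11,154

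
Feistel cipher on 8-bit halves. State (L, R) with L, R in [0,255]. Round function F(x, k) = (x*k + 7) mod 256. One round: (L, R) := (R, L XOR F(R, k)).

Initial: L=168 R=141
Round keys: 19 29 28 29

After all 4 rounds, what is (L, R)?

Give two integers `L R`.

Round 1 (k=19): L=141 R=214
Round 2 (k=29): L=214 R=200
Round 3 (k=28): L=200 R=49
Round 4 (k=29): L=49 R=92

Answer: 49 92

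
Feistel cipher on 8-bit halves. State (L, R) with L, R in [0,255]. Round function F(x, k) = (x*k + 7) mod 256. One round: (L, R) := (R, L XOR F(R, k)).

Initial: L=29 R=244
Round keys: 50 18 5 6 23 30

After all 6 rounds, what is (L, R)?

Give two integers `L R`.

Answer: 223 113

Derivation:
Round 1 (k=50): L=244 R=178
Round 2 (k=18): L=178 R=127
Round 3 (k=5): L=127 R=48
Round 4 (k=6): L=48 R=88
Round 5 (k=23): L=88 R=223
Round 6 (k=30): L=223 R=113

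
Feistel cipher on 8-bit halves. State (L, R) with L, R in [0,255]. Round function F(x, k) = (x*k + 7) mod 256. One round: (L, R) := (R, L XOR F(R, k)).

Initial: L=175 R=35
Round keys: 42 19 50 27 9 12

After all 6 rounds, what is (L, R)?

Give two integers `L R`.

Answer: 74 83

Derivation:
Round 1 (k=42): L=35 R=106
Round 2 (k=19): L=106 R=198
Round 3 (k=50): L=198 R=217
Round 4 (k=27): L=217 R=44
Round 5 (k=9): L=44 R=74
Round 6 (k=12): L=74 R=83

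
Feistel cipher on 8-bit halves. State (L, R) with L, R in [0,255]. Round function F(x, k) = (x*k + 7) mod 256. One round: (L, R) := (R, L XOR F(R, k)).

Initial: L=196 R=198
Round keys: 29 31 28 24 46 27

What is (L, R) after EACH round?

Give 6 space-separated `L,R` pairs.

Round 1 (k=29): L=198 R=177
Round 2 (k=31): L=177 R=176
Round 3 (k=28): L=176 R=246
Round 4 (k=24): L=246 R=167
Round 5 (k=46): L=167 R=255
Round 6 (k=27): L=255 R=75

Answer: 198,177 177,176 176,246 246,167 167,255 255,75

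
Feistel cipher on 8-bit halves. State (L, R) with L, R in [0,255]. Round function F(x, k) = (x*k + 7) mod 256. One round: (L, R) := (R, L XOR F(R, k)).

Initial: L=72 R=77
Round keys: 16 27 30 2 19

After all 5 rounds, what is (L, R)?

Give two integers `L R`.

Round 1 (k=16): L=77 R=159
Round 2 (k=27): L=159 R=129
Round 3 (k=30): L=129 R=186
Round 4 (k=2): L=186 R=250
Round 5 (k=19): L=250 R=47

Answer: 250 47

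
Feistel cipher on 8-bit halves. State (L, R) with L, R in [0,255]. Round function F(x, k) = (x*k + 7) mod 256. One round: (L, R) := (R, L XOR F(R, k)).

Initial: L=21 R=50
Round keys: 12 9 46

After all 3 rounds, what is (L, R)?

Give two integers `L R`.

Round 1 (k=12): L=50 R=74
Round 2 (k=9): L=74 R=147
Round 3 (k=46): L=147 R=59

Answer: 147 59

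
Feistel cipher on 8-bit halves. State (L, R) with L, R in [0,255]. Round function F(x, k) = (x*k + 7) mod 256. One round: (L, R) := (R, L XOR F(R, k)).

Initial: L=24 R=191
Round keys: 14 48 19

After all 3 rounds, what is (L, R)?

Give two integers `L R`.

Answer: 136 126

Derivation:
Round 1 (k=14): L=191 R=97
Round 2 (k=48): L=97 R=136
Round 3 (k=19): L=136 R=126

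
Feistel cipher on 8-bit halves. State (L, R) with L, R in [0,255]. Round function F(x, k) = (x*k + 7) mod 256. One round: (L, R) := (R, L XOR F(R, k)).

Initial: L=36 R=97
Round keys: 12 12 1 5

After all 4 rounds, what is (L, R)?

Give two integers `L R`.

Answer: 182 111

Derivation:
Round 1 (k=12): L=97 R=183
Round 2 (k=12): L=183 R=250
Round 3 (k=1): L=250 R=182
Round 4 (k=5): L=182 R=111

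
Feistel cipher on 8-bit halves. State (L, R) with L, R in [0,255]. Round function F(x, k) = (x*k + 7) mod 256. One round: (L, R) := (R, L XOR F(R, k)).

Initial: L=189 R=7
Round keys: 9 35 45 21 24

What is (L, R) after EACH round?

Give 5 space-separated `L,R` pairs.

Round 1 (k=9): L=7 R=251
Round 2 (k=35): L=251 R=95
Round 3 (k=45): L=95 R=65
Round 4 (k=21): L=65 R=3
Round 5 (k=24): L=3 R=14

Answer: 7,251 251,95 95,65 65,3 3,14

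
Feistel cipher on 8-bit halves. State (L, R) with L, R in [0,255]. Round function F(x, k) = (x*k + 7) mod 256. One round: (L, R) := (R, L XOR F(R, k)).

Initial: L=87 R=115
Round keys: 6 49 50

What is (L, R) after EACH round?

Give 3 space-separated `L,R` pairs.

Round 1 (k=6): L=115 R=238
Round 2 (k=49): L=238 R=230
Round 3 (k=50): L=230 R=29

Answer: 115,238 238,230 230,29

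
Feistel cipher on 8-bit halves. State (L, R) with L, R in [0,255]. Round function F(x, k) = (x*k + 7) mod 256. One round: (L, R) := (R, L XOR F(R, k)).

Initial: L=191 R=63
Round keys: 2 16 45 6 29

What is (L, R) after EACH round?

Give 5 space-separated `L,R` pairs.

Round 1 (k=2): L=63 R=58
Round 2 (k=16): L=58 R=152
Round 3 (k=45): L=152 R=133
Round 4 (k=6): L=133 R=189
Round 5 (k=29): L=189 R=245

Answer: 63,58 58,152 152,133 133,189 189,245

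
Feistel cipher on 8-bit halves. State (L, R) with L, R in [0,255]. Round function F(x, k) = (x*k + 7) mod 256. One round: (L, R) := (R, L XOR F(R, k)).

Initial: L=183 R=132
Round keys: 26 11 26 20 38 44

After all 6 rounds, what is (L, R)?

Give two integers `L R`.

Answer: 122 255

Derivation:
Round 1 (k=26): L=132 R=216
Round 2 (k=11): L=216 R=203
Round 3 (k=26): L=203 R=125
Round 4 (k=20): L=125 R=0
Round 5 (k=38): L=0 R=122
Round 6 (k=44): L=122 R=255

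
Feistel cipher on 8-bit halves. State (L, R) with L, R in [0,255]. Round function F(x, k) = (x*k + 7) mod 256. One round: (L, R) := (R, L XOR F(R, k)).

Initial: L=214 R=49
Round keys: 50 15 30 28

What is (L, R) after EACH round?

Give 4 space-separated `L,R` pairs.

Round 1 (k=50): L=49 R=79
Round 2 (k=15): L=79 R=153
Round 3 (k=30): L=153 R=186
Round 4 (k=28): L=186 R=198

Answer: 49,79 79,153 153,186 186,198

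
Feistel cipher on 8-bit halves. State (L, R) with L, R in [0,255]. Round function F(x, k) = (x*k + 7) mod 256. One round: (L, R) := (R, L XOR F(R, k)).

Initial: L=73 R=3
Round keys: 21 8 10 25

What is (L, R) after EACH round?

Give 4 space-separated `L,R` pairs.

Answer: 3,15 15,124 124,208 208,43

Derivation:
Round 1 (k=21): L=3 R=15
Round 2 (k=8): L=15 R=124
Round 3 (k=10): L=124 R=208
Round 4 (k=25): L=208 R=43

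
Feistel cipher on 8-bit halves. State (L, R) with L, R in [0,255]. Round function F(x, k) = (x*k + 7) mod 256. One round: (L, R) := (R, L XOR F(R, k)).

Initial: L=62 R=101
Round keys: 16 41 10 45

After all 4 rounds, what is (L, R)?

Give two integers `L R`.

Answer: 0 186

Derivation:
Round 1 (k=16): L=101 R=105
Round 2 (k=41): L=105 R=189
Round 3 (k=10): L=189 R=0
Round 4 (k=45): L=0 R=186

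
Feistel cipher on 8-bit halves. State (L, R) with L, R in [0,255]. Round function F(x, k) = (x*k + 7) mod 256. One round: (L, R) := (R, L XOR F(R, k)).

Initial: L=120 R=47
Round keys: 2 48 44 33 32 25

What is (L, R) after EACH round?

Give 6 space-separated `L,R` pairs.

Round 1 (k=2): L=47 R=29
Round 2 (k=48): L=29 R=88
Round 3 (k=44): L=88 R=58
Round 4 (k=33): L=58 R=217
Round 5 (k=32): L=217 R=29
Round 6 (k=25): L=29 R=5

Answer: 47,29 29,88 88,58 58,217 217,29 29,5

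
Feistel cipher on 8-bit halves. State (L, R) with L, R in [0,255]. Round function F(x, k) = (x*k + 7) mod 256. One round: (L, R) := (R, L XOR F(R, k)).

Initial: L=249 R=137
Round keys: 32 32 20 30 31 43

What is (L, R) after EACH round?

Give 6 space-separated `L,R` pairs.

Round 1 (k=32): L=137 R=222
Round 2 (k=32): L=222 R=78
Round 3 (k=20): L=78 R=193
Round 4 (k=30): L=193 R=235
Round 5 (k=31): L=235 R=189
Round 6 (k=43): L=189 R=45

Answer: 137,222 222,78 78,193 193,235 235,189 189,45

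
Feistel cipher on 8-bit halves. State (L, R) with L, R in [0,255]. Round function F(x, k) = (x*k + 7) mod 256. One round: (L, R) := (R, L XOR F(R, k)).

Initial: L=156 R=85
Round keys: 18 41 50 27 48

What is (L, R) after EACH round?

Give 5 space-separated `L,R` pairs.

Round 1 (k=18): L=85 R=157
Round 2 (k=41): L=157 R=121
Round 3 (k=50): L=121 R=52
Round 4 (k=27): L=52 R=250
Round 5 (k=48): L=250 R=211

Answer: 85,157 157,121 121,52 52,250 250,211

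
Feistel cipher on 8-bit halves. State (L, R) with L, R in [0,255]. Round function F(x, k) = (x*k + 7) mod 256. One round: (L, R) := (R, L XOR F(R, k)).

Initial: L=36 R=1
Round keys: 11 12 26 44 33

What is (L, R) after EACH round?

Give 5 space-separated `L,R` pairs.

Round 1 (k=11): L=1 R=54
Round 2 (k=12): L=54 R=142
Round 3 (k=26): L=142 R=69
Round 4 (k=44): L=69 R=109
Round 5 (k=33): L=109 R=81

Answer: 1,54 54,142 142,69 69,109 109,81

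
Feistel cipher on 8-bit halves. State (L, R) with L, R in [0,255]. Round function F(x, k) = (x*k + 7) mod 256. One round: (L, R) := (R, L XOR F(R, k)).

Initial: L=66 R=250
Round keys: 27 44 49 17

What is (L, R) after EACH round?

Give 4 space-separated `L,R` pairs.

Round 1 (k=27): L=250 R=39
Round 2 (k=44): L=39 R=65
Round 3 (k=49): L=65 R=95
Round 4 (k=17): L=95 R=23

Answer: 250,39 39,65 65,95 95,23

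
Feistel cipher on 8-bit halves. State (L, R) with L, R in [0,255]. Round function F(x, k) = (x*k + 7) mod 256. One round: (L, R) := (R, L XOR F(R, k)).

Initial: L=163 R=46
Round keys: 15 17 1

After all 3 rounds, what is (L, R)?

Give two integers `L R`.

Answer: 239 236

Derivation:
Round 1 (k=15): L=46 R=26
Round 2 (k=17): L=26 R=239
Round 3 (k=1): L=239 R=236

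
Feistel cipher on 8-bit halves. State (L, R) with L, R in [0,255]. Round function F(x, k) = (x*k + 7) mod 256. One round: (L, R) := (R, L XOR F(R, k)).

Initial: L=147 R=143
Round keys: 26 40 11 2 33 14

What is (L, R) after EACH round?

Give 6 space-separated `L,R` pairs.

Round 1 (k=26): L=143 R=30
Round 2 (k=40): L=30 R=56
Round 3 (k=11): L=56 R=113
Round 4 (k=2): L=113 R=209
Round 5 (k=33): L=209 R=137
Round 6 (k=14): L=137 R=84

Answer: 143,30 30,56 56,113 113,209 209,137 137,84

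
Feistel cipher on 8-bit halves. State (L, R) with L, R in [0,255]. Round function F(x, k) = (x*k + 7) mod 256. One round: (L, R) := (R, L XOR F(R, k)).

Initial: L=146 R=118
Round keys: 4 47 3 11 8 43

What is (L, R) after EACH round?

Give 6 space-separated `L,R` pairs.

Answer: 118,77 77,92 92,86 86,229 229,121 121,191

Derivation:
Round 1 (k=4): L=118 R=77
Round 2 (k=47): L=77 R=92
Round 3 (k=3): L=92 R=86
Round 4 (k=11): L=86 R=229
Round 5 (k=8): L=229 R=121
Round 6 (k=43): L=121 R=191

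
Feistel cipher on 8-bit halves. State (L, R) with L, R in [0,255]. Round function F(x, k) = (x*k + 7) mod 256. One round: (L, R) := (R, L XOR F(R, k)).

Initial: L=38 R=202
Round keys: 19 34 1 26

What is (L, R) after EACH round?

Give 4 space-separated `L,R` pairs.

Round 1 (k=19): L=202 R=35
Round 2 (k=34): L=35 R=103
Round 3 (k=1): L=103 R=77
Round 4 (k=26): L=77 R=190

Answer: 202,35 35,103 103,77 77,190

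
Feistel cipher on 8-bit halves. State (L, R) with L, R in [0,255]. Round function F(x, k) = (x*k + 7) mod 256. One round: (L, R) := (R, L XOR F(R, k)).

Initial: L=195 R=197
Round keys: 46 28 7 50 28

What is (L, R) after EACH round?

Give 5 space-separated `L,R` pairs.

Round 1 (k=46): L=197 R=174
Round 2 (k=28): L=174 R=202
Round 3 (k=7): L=202 R=35
Round 4 (k=50): L=35 R=23
Round 5 (k=28): L=23 R=168

Answer: 197,174 174,202 202,35 35,23 23,168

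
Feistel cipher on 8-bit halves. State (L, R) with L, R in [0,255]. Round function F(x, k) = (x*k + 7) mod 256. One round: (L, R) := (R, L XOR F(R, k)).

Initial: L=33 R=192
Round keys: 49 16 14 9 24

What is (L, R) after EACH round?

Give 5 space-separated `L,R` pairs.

Answer: 192,230 230,167 167,207 207,233 233,16

Derivation:
Round 1 (k=49): L=192 R=230
Round 2 (k=16): L=230 R=167
Round 3 (k=14): L=167 R=207
Round 4 (k=9): L=207 R=233
Round 5 (k=24): L=233 R=16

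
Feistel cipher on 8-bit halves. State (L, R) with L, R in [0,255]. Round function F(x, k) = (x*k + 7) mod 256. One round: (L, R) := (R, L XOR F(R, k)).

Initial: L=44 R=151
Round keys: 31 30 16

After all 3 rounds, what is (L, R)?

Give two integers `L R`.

Answer: 24 251

Derivation:
Round 1 (k=31): L=151 R=124
Round 2 (k=30): L=124 R=24
Round 3 (k=16): L=24 R=251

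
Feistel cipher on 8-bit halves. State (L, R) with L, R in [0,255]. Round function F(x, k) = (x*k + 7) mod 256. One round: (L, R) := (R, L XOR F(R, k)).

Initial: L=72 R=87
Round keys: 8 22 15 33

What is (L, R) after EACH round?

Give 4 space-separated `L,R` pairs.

Round 1 (k=8): L=87 R=247
Round 2 (k=22): L=247 R=22
Round 3 (k=15): L=22 R=166
Round 4 (k=33): L=166 R=123

Answer: 87,247 247,22 22,166 166,123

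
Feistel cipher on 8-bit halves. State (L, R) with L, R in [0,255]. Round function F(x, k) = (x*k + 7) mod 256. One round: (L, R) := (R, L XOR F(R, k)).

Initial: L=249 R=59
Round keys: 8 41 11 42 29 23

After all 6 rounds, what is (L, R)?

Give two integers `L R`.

Answer: 217 221

Derivation:
Round 1 (k=8): L=59 R=38
Round 2 (k=41): L=38 R=38
Round 3 (k=11): L=38 R=143
Round 4 (k=42): L=143 R=91
Round 5 (k=29): L=91 R=217
Round 6 (k=23): L=217 R=221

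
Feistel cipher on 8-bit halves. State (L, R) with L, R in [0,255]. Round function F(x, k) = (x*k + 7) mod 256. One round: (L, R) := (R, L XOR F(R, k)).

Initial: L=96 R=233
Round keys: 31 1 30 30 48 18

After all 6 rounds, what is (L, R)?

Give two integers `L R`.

Answer: 134 58

Derivation:
Round 1 (k=31): L=233 R=94
Round 2 (k=1): L=94 R=140
Round 3 (k=30): L=140 R=49
Round 4 (k=30): L=49 R=73
Round 5 (k=48): L=73 R=134
Round 6 (k=18): L=134 R=58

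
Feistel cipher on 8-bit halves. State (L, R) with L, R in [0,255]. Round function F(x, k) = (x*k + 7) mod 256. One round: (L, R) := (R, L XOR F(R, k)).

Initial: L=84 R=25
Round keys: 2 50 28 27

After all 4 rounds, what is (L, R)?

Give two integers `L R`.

Answer: 138 221

Derivation:
Round 1 (k=2): L=25 R=109
Round 2 (k=50): L=109 R=72
Round 3 (k=28): L=72 R=138
Round 4 (k=27): L=138 R=221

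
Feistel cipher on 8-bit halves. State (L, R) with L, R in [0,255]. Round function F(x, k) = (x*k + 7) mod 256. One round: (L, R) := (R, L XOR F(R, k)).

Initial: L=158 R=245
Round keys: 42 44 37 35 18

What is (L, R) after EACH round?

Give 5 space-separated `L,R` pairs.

Answer: 245,167 167,78 78,234 234,75 75,167

Derivation:
Round 1 (k=42): L=245 R=167
Round 2 (k=44): L=167 R=78
Round 3 (k=37): L=78 R=234
Round 4 (k=35): L=234 R=75
Round 5 (k=18): L=75 R=167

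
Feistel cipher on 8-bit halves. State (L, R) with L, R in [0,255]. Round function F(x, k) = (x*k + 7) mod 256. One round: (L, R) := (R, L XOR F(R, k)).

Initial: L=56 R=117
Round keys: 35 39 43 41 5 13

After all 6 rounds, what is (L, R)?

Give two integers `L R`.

Round 1 (k=35): L=117 R=62
Round 2 (k=39): L=62 R=12
Round 3 (k=43): L=12 R=53
Round 4 (k=41): L=53 R=136
Round 5 (k=5): L=136 R=154
Round 6 (k=13): L=154 R=81

Answer: 154 81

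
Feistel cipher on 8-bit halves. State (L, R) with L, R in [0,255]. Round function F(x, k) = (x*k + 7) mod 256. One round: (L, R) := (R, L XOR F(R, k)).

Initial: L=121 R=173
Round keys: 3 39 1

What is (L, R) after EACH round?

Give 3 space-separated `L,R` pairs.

Round 1 (k=3): L=173 R=119
Round 2 (k=39): L=119 R=133
Round 3 (k=1): L=133 R=251

Answer: 173,119 119,133 133,251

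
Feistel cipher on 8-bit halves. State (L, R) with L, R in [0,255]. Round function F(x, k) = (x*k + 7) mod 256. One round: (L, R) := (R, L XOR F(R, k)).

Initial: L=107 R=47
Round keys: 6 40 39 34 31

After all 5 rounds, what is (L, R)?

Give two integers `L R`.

Round 1 (k=6): L=47 R=74
Round 2 (k=40): L=74 R=184
Round 3 (k=39): L=184 R=69
Round 4 (k=34): L=69 R=137
Round 5 (k=31): L=137 R=219

Answer: 137 219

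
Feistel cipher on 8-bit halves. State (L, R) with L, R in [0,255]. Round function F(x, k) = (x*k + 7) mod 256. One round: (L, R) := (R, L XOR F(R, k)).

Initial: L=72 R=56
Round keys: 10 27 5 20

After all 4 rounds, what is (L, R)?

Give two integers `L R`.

Answer: 212 195

Derivation:
Round 1 (k=10): L=56 R=127
Round 2 (k=27): L=127 R=84
Round 3 (k=5): L=84 R=212
Round 4 (k=20): L=212 R=195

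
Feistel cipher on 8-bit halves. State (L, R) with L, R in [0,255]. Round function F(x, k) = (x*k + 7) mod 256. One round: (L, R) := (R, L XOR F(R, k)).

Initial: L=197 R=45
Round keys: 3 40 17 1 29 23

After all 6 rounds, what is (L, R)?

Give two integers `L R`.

Round 1 (k=3): L=45 R=75
Round 2 (k=40): L=75 R=146
Round 3 (k=17): L=146 R=242
Round 4 (k=1): L=242 R=107
Round 5 (k=29): L=107 R=212
Round 6 (k=23): L=212 R=120

Answer: 212 120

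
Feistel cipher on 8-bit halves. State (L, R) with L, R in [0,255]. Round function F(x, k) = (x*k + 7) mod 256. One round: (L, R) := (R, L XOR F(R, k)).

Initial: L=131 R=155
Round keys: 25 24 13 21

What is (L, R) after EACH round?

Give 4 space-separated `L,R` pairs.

Round 1 (k=25): L=155 R=169
Round 2 (k=24): L=169 R=68
Round 3 (k=13): L=68 R=210
Round 4 (k=21): L=210 R=5

Answer: 155,169 169,68 68,210 210,5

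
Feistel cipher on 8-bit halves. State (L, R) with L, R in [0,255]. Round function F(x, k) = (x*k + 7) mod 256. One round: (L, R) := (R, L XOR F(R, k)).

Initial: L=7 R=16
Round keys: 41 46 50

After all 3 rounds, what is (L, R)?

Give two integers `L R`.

Round 1 (k=41): L=16 R=144
Round 2 (k=46): L=144 R=247
Round 3 (k=50): L=247 R=213

Answer: 247 213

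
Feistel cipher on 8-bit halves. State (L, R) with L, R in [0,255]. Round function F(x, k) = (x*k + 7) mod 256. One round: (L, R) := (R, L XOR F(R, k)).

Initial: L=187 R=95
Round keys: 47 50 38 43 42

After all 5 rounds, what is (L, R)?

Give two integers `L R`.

Round 1 (k=47): L=95 R=195
Round 2 (k=50): L=195 R=66
Round 3 (k=38): L=66 R=16
Round 4 (k=43): L=16 R=245
Round 5 (k=42): L=245 R=41

Answer: 245 41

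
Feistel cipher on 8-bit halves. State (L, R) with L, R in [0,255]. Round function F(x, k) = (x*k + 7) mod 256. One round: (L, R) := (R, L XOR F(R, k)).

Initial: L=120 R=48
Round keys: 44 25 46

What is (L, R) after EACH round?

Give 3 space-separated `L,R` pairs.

Answer: 48,63 63,30 30,84

Derivation:
Round 1 (k=44): L=48 R=63
Round 2 (k=25): L=63 R=30
Round 3 (k=46): L=30 R=84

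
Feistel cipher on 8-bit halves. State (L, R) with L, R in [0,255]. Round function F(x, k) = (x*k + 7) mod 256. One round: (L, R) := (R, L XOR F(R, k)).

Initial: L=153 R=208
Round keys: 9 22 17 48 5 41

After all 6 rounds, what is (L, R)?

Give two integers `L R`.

Round 1 (k=9): L=208 R=206
Round 2 (k=22): L=206 R=107
Round 3 (k=17): L=107 R=236
Round 4 (k=48): L=236 R=44
Round 5 (k=5): L=44 R=15
Round 6 (k=41): L=15 R=66

Answer: 15 66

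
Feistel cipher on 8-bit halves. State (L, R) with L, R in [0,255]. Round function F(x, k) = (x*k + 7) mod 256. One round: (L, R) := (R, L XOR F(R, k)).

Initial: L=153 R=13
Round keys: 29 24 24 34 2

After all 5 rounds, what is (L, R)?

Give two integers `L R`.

Answer: 113 71

Derivation:
Round 1 (k=29): L=13 R=25
Round 2 (k=24): L=25 R=82
Round 3 (k=24): L=82 R=174
Round 4 (k=34): L=174 R=113
Round 5 (k=2): L=113 R=71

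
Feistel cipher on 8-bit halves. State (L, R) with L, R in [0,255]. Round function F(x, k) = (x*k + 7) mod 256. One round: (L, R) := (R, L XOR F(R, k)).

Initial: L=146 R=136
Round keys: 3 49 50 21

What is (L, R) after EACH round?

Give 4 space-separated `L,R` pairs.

Answer: 136,13 13,12 12,82 82,205

Derivation:
Round 1 (k=3): L=136 R=13
Round 2 (k=49): L=13 R=12
Round 3 (k=50): L=12 R=82
Round 4 (k=21): L=82 R=205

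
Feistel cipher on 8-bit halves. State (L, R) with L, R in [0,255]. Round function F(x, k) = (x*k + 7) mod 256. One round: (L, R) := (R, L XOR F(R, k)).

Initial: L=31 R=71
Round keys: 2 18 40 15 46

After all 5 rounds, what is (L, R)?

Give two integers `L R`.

Round 1 (k=2): L=71 R=138
Round 2 (k=18): L=138 R=252
Round 3 (k=40): L=252 R=237
Round 4 (k=15): L=237 R=22
Round 5 (k=46): L=22 R=22

Answer: 22 22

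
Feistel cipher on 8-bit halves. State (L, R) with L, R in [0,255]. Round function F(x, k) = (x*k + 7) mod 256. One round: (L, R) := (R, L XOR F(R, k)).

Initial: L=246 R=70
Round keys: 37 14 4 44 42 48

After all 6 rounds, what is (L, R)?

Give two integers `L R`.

Round 1 (k=37): L=70 R=211
Round 2 (k=14): L=211 R=215
Round 3 (k=4): L=215 R=176
Round 4 (k=44): L=176 R=144
Round 5 (k=42): L=144 R=23
Round 6 (k=48): L=23 R=199

Answer: 23 199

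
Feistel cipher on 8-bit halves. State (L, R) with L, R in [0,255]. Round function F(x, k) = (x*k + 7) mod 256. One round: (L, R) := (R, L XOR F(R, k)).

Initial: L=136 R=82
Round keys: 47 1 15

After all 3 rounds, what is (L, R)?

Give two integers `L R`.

Round 1 (k=47): L=82 R=157
Round 2 (k=1): L=157 R=246
Round 3 (k=15): L=246 R=236

Answer: 246 236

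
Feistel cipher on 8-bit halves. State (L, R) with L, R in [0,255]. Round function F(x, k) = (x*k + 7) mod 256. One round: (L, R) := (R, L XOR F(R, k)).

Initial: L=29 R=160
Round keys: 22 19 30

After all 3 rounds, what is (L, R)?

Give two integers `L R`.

Answer: 149 167

Derivation:
Round 1 (k=22): L=160 R=218
Round 2 (k=19): L=218 R=149
Round 3 (k=30): L=149 R=167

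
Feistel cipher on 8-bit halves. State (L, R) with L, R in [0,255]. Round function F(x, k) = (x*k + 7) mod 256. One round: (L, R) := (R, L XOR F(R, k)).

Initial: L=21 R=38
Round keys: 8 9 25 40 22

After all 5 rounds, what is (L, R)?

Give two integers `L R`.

Answer: 248 123

Derivation:
Round 1 (k=8): L=38 R=34
Round 2 (k=9): L=34 R=31
Round 3 (k=25): L=31 R=44
Round 4 (k=40): L=44 R=248
Round 5 (k=22): L=248 R=123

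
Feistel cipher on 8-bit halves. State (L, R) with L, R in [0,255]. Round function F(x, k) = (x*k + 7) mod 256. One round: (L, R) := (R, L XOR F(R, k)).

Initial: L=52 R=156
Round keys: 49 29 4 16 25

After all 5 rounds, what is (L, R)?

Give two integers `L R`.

Round 1 (k=49): L=156 R=215
Round 2 (k=29): L=215 R=254
Round 3 (k=4): L=254 R=40
Round 4 (k=16): L=40 R=121
Round 5 (k=25): L=121 R=240

Answer: 121 240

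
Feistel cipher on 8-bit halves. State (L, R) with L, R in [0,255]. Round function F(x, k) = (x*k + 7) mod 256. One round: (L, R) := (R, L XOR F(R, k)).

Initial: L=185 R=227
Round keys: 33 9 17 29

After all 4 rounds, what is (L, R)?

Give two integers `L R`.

Answer: 123 135

Derivation:
Round 1 (k=33): L=227 R=243
Round 2 (k=9): L=243 R=113
Round 3 (k=17): L=113 R=123
Round 4 (k=29): L=123 R=135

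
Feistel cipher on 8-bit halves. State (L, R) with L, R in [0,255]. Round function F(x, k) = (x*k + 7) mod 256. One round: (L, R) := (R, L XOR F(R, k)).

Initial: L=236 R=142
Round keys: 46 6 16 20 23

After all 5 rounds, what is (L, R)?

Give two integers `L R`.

Answer: 184 31

Derivation:
Round 1 (k=46): L=142 R=103
Round 2 (k=6): L=103 R=255
Round 3 (k=16): L=255 R=144
Round 4 (k=20): L=144 R=184
Round 5 (k=23): L=184 R=31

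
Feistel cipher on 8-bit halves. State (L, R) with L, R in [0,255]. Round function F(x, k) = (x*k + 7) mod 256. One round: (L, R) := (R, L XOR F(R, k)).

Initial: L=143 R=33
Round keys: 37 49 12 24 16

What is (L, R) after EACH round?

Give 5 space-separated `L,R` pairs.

Answer: 33,67 67,251 251,136 136,60 60,79

Derivation:
Round 1 (k=37): L=33 R=67
Round 2 (k=49): L=67 R=251
Round 3 (k=12): L=251 R=136
Round 4 (k=24): L=136 R=60
Round 5 (k=16): L=60 R=79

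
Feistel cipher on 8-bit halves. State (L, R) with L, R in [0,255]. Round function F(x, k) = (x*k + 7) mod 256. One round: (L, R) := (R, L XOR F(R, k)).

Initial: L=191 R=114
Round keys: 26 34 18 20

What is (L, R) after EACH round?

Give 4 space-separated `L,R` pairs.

Round 1 (k=26): L=114 R=36
Round 2 (k=34): L=36 R=189
Round 3 (k=18): L=189 R=117
Round 4 (k=20): L=117 R=150

Answer: 114,36 36,189 189,117 117,150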